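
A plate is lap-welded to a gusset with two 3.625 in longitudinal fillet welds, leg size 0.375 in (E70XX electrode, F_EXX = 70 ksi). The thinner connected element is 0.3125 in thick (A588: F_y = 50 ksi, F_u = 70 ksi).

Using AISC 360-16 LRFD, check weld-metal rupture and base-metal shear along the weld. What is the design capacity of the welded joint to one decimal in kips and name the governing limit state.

Weld metal: throat = 0.707×0.375 = 0.26513 in, L = 2×3.625 = 7.25 in. φR_n = 0.75 × 0.6 × 70 × 0.26513 × 7.25 = 60.5 kips.
Base metal shear (0.3125 in plate): yield φR_n = 1.0×0.6×50×0.3125×7.25 = 68.0 kips; rupture φR_n = 0.75×0.6×70×0.3125×7.25 = 71.4 kips; take 68.0 kips (yield).
Governing: min(60.5, 68.0) = 60.5 kips → weld metal.

60.5 kips (weld metal governs)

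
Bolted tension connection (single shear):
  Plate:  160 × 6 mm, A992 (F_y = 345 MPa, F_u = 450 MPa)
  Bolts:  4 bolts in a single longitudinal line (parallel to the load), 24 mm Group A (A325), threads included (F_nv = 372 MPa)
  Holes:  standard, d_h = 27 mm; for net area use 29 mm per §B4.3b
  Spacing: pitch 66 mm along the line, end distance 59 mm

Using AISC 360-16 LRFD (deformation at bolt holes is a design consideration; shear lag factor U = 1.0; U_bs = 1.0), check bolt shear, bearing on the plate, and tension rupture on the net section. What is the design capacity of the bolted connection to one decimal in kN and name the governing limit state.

Bolt shear: A_b = π(24)²/4 = 452.39 mm². φR_n = 0.75 × 372 × 452.39 × 4 × 1 = 504.9 kN.
Bearing (6 mm plate, F_u = 450 MPa): end bolts L_c = 59 − 27/2 = 45.5, R_n = min(1.2×45.5×6×450, 2.4×24×6×450) = 147.42 kN/bolt; interior L_c = 66 − 27 = 39, R_n = 126.36 kN/bolt. φR_n = 0.75 × (1×147.42 + 3×126.36) = 394.9 kN.
Tension rupture (net): A_n = (160 − 1×29)×6 = 786 mm² (U = 1.0, A_e = A_n). φR_n = 0.75 × 450 × 786 = 265.3 kN.
Governing: min(504.9, 394.9, 265.3) = 265.3 kN → net-section rupture.

265.3 kN (net-section rupture governs)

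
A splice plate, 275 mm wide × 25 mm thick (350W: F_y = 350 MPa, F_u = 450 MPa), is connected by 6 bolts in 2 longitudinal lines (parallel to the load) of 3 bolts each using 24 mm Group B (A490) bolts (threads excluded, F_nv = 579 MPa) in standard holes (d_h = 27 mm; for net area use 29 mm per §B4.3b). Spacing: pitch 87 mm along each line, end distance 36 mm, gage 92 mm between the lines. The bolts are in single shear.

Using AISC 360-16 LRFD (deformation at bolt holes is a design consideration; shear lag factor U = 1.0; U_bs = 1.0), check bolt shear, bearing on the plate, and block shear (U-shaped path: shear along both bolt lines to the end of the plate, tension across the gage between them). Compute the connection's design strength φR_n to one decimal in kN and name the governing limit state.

1178.7 kN (bolt shear governs)

Bolt shear: A_b = π(24)²/4 = 452.39 mm². φR_n = 0.75 × 579 × 452.39 × 6 × 1 = 1178.7 kN.
Bearing (25 mm plate, F_u = 450 MPa): end bolts L_c = 36 − 27/2 = 22.5, R_n = min(1.2×22.5×25×450, 2.4×24×25×450) = 303.75 kN/bolt; interior L_c = 87 − 27 = 60, R_n = 648 kN/bolt. φR_n = 0.75 × (2×303.75 + 4×648) = 2399.6 kN.
Block shear: shear path 2×[36+2×87] = 2×210 mm, A_gv = 10500, A_nv = 2×(210 − 2.5×29)×25 = 6875 mm²; tension across gage: (92 − 1×29)×25 = 1575 mm². R_n = min(0.6×450×6875, 0.6×350×10500) + 1.0×450×1575 = min(1856.3, 2205) + 708.75 = 2565.1 kN. φR_n = 0.75 × 2565.1 = 1923.8 kN.
Governing: min(1178.7, 2399.6, 1923.8) = 1178.7 kN → bolt shear.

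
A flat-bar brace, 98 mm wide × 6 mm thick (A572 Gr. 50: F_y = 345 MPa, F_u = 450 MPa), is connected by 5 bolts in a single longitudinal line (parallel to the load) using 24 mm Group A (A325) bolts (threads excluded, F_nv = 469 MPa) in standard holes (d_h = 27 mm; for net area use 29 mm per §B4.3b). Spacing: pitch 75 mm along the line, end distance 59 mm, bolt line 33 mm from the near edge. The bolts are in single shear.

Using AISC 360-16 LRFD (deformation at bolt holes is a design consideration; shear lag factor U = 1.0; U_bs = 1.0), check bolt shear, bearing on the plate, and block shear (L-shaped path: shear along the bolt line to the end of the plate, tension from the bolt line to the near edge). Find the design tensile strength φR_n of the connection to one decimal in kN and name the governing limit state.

Bolt shear: A_b = π(24)²/4 = 452.39 mm². φR_n = 0.75 × 469 × 452.39 × 5 × 1 = 795.6 kN.
Bearing (6 mm plate, F_u = 450 MPa): end bolts L_c = 59 − 27/2 = 45.5, R_n = min(1.2×45.5×6×450, 2.4×24×6×450) = 147.42 kN/bolt; interior L_c = 75 − 27 = 48, R_n = 155.52 kN/bolt. φR_n = 0.75 × (1×147.42 + 4×155.52) = 577.1 kN.
Block shear: shear path 1×[59+4×75] = 1×359 mm, A_gv = 2154, A_nv = 1×(359 − 4.5×29)×6 = 1371 mm²; tension to near edge: (33 − 0.5×29)×6 = 111 mm². R_n = min(0.6×450×1371, 0.6×345×2154) + 1.0×450×111 = min(370.17, 445.88) + 49.95 = 420.12 kN. φR_n = 0.75 × 420.12 = 315.1 kN.
Governing: min(795.6, 577.1, 315.1) = 315.1 kN → block shear.

315.1 kN (block shear governs)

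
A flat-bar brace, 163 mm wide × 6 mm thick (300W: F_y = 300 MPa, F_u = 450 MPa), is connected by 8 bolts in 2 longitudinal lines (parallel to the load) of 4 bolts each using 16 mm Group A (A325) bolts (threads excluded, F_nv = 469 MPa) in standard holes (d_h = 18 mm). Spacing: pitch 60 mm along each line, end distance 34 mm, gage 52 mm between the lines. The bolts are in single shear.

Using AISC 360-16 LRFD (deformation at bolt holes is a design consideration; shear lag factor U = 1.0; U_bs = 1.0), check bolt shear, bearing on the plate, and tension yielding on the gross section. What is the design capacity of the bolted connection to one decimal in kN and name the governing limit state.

Bolt shear: A_b = π(16)²/4 = 201.06 mm². φR_n = 0.75 × 469 × 201.06 × 8 × 1 = 565.8 kN.
Bearing (6 mm plate, F_u = 450 MPa): end bolts L_c = 34 − 18/2 = 25, R_n = min(1.2×25×6×450, 2.4×16×6×450) = 81 kN/bolt; interior L_c = 60 − 18 = 42, R_n = 103.68 kN/bolt. φR_n = 0.75 × (2×81 + 6×103.68) = 588.1 kN.
Tension yield (gross): A_g = 163×6 = 978 mm². φR_n = 0.90 × 300 × 978 = 264.1 kN.
Governing: min(565.8, 588.1, 264.1) = 264.1 kN → gross-section yield.

264.1 kN (gross-section yield governs)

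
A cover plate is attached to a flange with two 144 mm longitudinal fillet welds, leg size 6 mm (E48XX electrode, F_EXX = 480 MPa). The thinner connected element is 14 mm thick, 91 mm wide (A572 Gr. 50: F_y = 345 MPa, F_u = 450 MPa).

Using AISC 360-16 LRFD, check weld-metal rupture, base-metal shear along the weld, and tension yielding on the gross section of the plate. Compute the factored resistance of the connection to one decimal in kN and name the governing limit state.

Weld metal: throat = 0.707×6 = 4.242 mm, L = 2×144 = 288 mm. φR_n = 0.75 × 0.6 × 480 × 4.242 × 288 = 263.9 kN.
Base metal shear (14 mm plate): yield φR_n = 1.0×0.6×345×14×288 = 834.6 kN; rupture φR_n = 0.75×0.6×450×14×288 = 816.5 kN; take 816.5 kN (rupture).
Tension yield (gross): A_g = 91×14 = 1274 mm². φR_n = 0.90 × 345 × 1274 = 395.6 kN.
Governing: min(263.9, 816.5, 395.6) = 263.9 kN → weld metal.

263.9 kN (weld metal governs)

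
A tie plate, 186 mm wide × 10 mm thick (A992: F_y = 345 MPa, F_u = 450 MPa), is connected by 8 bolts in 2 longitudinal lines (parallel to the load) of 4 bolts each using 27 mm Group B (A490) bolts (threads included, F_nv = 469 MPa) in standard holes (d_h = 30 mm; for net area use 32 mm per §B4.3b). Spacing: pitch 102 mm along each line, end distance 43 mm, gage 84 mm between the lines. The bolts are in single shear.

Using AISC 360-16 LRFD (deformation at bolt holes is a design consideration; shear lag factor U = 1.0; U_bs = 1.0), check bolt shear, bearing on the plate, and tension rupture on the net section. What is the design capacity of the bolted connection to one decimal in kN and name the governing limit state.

411.8 kN (net-section rupture governs)

Bolt shear: A_b = π(27)²/4 = 572.56 mm². φR_n = 0.75 × 469 × 572.56 × 8 × 1 = 1611.2 kN.
Bearing (10 mm plate, F_u = 450 MPa): end bolts L_c = 43 − 30/2 = 28, R_n = min(1.2×28×10×450, 2.4×27×10×450) = 151.2 kN/bolt; interior L_c = 102 − 30 = 72, R_n = 291.6 kN/bolt. φR_n = 0.75 × (2×151.2 + 6×291.6) = 1539.0 kN.
Tension rupture (net): A_n = (186 − 2×32)×10 = 1220 mm² (U = 1.0, A_e = A_n). φR_n = 0.75 × 450 × 1220 = 411.8 kN.
Governing: min(1611.2, 1539.0, 411.8) = 411.8 kN → net-section rupture.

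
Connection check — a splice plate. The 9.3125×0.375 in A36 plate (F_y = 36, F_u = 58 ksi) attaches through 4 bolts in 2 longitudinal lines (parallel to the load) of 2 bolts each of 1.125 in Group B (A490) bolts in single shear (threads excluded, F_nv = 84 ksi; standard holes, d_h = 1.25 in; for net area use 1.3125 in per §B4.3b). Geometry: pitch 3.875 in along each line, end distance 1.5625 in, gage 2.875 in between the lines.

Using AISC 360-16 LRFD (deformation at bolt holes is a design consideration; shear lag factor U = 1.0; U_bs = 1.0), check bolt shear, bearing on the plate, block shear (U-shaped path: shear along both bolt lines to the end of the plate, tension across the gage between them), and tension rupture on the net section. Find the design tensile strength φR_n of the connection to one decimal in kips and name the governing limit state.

91.6 kips (block shear governs)

Bolt shear: A_b = π(1.125)²/4 = 0.99402 in². φR_n = 0.75 × 84 × 0.99402 × 4 × 1 = 250.5 kips.
Bearing (0.375 in plate, F_u = 58 ksi): end bolts L_c = 1.5625 − 1.25/2 = 0.9375, R_n = min(1.2×0.9375×0.375×58, 2.4×1.125×0.375×58) = 24.469 kips/bolt; interior L_c = 3.875 − 1.25 = 2.625, R_n = 58.725 kips/bolt. φR_n = 0.75 × (2×24.469 + 2×58.725) = 124.8 kips.
Block shear: shear path 2×[1.5625+1×3.875] = 2×5.4375 in, A_gv = 4.0781, A_nv = 2×(5.4375 − 1.5×1.3125)×0.375 = 2.6016 in²; tension across gage: (2.875 − 1×1.3125)×0.375 = 0.58594 in². R_n = min(0.6×58×2.6016, 0.6×36×4.0781) + 1.0×58×0.58594 = min(90.536, 88.087) + 33.985 = 122.07 kips. φR_n = 0.75 × 122.07 = 91.6 kips.
Tension rupture (net): A_n = (9.3125 − 2×1.3125)×0.375 = 2.5078 in² (U = 1.0, A_e = A_n). φR_n = 0.75 × 58 × 2.5078 = 109.1 kips.
Governing: min(250.5, 124.8, 91.6, 109.1) = 91.6 kips → block shear.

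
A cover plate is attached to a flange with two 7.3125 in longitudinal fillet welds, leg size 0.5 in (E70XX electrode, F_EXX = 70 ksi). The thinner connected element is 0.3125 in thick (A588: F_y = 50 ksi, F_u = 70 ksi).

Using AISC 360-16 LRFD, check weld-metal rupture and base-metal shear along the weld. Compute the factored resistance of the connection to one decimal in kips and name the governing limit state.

137.1 kips (base-metal shear governs)

Weld metal: throat = 0.707×0.5 = 0.3535 in, L = 2×7.3125 = 14.625 in. φR_n = 0.75 × 0.6 × 70 × 0.3535 × 14.625 = 162.9 kips.
Base metal shear (0.3125 in plate): yield φR_n = 1.0×0.6×50×0.3125×14.625 = 137.1 kips; rupture φR_n = 0.75×0.6×70×0.3125×14.625 = 144.0 kips; take 137.1 kips (yield).
Governing: min(162.9, 137.1) = 137.1 kips → base-metal shear.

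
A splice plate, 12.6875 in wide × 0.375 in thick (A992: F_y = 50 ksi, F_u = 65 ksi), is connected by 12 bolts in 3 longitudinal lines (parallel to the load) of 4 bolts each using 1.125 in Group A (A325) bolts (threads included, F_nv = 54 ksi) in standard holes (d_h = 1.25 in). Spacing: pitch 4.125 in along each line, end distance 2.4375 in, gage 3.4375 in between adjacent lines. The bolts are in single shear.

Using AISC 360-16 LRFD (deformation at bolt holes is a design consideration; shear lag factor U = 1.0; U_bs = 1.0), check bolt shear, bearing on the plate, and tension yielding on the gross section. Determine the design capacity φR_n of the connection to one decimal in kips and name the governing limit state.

Bolt shear: A_b = π(1.125)²/4 = 0.99402 in². φR_n = 0.75 × 54 × 0.99402 × 12 × 1 = 483.1 kips.
Bearing (0.375 in plate, F_u = 65 ksi): end bolts L_c = 2.4375 − 1.25/2 = 1.8125, R_n = min(1.2×1.8125×0.375×65, 2.4×1.125×0.375×65) = 53.016 kips/bolt; interior L_c = 4.125 − 1.25 = 2.875, R_n = 65.813 kips/bolt. φR_n = 0.75 × (3×53.016 + 9×65.813) = 563.5 kips.
Tension yield (gross): A_g = 12.6875×0.375 = 4.7578 in². φR_n = 0.90 × 50 × 4.7578 = 214.1 kips.
Governing: min(483.1, 563.5, 214.1) = 214.1 kips → gross-section yield.

214.1 kips (gross-section yield governs)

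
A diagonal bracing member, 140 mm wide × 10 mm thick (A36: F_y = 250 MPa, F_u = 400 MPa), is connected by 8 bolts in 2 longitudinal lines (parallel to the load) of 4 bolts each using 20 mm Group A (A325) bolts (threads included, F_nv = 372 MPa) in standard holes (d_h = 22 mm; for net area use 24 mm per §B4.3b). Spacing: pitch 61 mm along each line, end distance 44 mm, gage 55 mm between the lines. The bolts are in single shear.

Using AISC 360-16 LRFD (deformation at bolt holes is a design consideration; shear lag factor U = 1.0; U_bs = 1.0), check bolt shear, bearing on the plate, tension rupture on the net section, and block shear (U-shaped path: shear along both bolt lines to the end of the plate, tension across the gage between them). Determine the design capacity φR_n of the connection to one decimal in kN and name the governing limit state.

Bolt shear: A_b = π(20)²/4 = 314.16 mm². φR_n = 0.75 × 372 × 314.16 × 8 × 1 = 701.2 kN.
Bearing (10 mm plate, F_u = 400 MPa): end bolts L_c = 44 − 22/2 = 33, R_n = min(1.2×33×10×400, 2.4×20×10×400) = 158.4 kN/bolt; interior L_c = 61 − 22 = 39, R_n = 187.2 kN/bolt. φR_n = 0.75 × (2×158.4 + 6×187.2) = 1080.0 kN.
Tension rupture (net): A_n = (140 − 2×24)×10 = 920 mm² (U = 1.0, A_e = A_n). φR_n = 0.75 × 400 × 920 = 276.0 kN.
Block shear: shear path 2×[44+3×61] = 2×227 mm, A_gv = 4540, A_nv = 2×(227 − 3.5×24)×10 = 2860 mm²; tension across gage: (55 − 1×24)×10 = 310 mm². R_n = min(0.6×400×2860, 0.6×250×4540) + 1.0×400×310 = min(686.4, 681) + 124 = 805 kN. φR_n = 0.75 × 805 = 603.8 kN.
Governing: min(701.2, 1080.0, 276.0, 603.8) = 276.0 kN → net-section rupture.

276.0 kN (net-section rupture governs)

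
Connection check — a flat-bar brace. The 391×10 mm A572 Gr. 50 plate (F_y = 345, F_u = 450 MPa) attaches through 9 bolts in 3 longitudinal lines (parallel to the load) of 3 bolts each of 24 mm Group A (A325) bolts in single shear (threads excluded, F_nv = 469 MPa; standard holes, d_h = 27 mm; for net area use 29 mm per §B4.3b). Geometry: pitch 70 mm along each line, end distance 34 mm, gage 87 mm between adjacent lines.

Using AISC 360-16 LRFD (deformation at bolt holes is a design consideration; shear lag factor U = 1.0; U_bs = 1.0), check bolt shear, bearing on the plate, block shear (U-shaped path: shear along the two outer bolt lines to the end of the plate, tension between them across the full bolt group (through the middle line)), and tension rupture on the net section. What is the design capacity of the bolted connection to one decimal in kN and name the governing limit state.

802.6 kN (block shear governs)

Bolt shear: A_b = π(24)²/4 = 452.39 mm². φR_n = 0.75 × 469 × 452.39 × 9 × 1 = 1432.2 kN.
Bearing (10 mm plate, F_u = 450 MPa): end bolts L_c = 34 − 27/2 = 20.5, R_n = min(1.2×20.5×10×450, 2.4×24×10×450) = 110.7 kN/bolt; interior L_c = 70 − 27 = 43, R_n = 232.2 kN/bolt. φR_n = 0.75 × (3×110.7 + 6×232.2) = 1294.0 kN.
Block shear: shear path 2×[34+2×70] = 2×174 mm, A_gv = 3480, A_nv = 2×(174 − 2.5×29)×10 = 2030 mm²; tension across gage: (174 − 2×29)×10 = 1160 mm². R_n = min(0.6×450×2030, 0.6×345×3480) + 1.0×450×1160 = min(548.1, 720.36) + 522 = 1070.1 kN. φR_n = 0.75 × 1070.1 = 802.6 kN.
Tension rupture (net): A_n = (391 − 3×29)×10 = 3040 mm² (U = 1.0, A_e = A_n). φR_n = 0.75 × 450 × 3040 = 1026.0 kN.
Governing: min(1432.2, 1294.0, 802.6, 1026.0) = 802.6 kN → block shear.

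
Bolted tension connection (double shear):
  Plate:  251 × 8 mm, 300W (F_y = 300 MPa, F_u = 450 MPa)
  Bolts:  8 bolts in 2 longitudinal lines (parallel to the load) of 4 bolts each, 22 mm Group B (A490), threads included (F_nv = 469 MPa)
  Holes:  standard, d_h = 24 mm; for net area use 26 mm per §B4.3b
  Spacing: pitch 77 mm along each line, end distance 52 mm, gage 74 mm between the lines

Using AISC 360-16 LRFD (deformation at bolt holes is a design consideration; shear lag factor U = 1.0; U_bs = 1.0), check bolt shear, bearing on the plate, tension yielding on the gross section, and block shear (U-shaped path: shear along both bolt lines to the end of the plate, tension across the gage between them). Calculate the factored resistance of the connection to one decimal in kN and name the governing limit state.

542.2 kN (gross-section yield governs)

Bolt shear: A_b = π(22)²/4 = 380.13 mm². φR_n = 0.75 × 469 × 380.13 × 8 × 2 = 2139.4 kN.
Bearing (8 mm plate, F_u = 450 MPa): end bolts L_c = 52 − 24/2 = 40, R_n = min(1.2×40×8×450, 2.4×22×8×450) = 172.8 kN/bolt; interior L_c = 77 − 24 = 53, R_n = 190.08 kN/bolt. φR_n = 0.75 × (2×172.8 + 6×190.08) = 1114.6 kN.
Tension yield (gross): A_g = 251×8 = 2008 mm². φR_n = 0.90 × 300 × 2008 = 542.2 kN.
Block shear: shear path 2×[52+3×77] = 2×283 mm, A_gv = 4528, A_nv = 2×(283 − 3.5×26)×8 = 3072 mm²; tension across gage: (74 − 1×26)×8 = 384 mm². R_n = min(0.6×450×3072, 0.6×300×4528) + 1.0×450×384 = min(829.44, 815.04) + 172.8 = 987.84 kN. φR_n = 0.75 × 987.84 = 740.9 kN.
Governing: min(2139.4, 1114.6, 542.2, 740.9) = 542.2 kN → gross-section yield.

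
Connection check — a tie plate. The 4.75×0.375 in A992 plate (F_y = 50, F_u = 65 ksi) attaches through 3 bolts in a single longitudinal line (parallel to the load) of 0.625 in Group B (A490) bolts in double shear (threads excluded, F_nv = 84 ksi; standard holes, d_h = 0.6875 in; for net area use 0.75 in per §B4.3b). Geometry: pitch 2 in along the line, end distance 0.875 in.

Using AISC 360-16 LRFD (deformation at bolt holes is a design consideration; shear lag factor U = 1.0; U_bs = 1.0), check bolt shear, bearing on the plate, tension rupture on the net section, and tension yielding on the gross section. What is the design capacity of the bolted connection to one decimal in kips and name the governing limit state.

Bolt shear: A_b = π(0.625)²/4 = 0.3068 in². φR_n = 0.75 × 84 × 0.3068 × 3 × 2 = 116.0 kips.
Bearing (0.375 in plate, F_u = 65 ksi): end bolts L_c = 0.875 − 0.6875/2 = 0.53125, R_n = min(1.2×0.53125×0.375×65, 2.4×0.625×0.375×65) = 15.539 kips/bolt; interior L_c = 2 − 0.6875 = 1.3125, R_n = 36.563 kips/bolt. φR_n = 0.75 × (1×15.539 + 2×36.563) = 66.5 kips.
Tension rupture (net): A_n = (4.75 − 1×0.75)×0.375 = 1.5 in² (U = 1.0, A_e = A_n). φR_n = 0.75 × 65 × 1.5 = 73.1 kips.
Tension yield (gross): A_g = 4.75×0.375 = 1.7813 in². φR_n = 0.90 × 50 × 1.7813 = 80.2 kips.
Governing: min(116.0, 66.5, 73.1, 80.2) = 66.5 kips → bearing.

66.5 kips (bearing governs)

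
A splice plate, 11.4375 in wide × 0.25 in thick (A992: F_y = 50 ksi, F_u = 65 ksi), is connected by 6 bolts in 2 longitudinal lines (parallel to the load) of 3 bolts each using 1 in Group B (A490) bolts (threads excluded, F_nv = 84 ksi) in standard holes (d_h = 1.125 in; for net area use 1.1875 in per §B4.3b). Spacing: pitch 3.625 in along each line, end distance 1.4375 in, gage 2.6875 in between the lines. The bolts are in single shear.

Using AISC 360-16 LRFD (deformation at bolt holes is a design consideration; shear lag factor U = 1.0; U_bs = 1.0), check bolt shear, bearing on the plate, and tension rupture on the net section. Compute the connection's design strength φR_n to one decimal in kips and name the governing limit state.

110.4 kips (net-section rupture governs)

Bolt shear: A_b = π(1)²/4 = 0.7854 in². φR_n = 0.75 × 84 × 0.7854 × 6 × 1 = 296.9 kips.
Bearing (0.25 in plate, F_u = 65 ksi): end bolts L_c = 1.4375 − 1.125/2 = 0.875, R_n = min(1.2×0.875×0.25×65, 2.4×1×0.25×65) = 17.063 kips/bolt; interior L_c = 3.625 − 1.125 = 2.5, R_n = 39 kips/bolt. φR_n = 0.75 × (2×17.063 + 4×39) = 142.6 kips.
Tension rupture (net): A_n = (11.4375 − 2×1.1875)×0.25 = 2.2656 in² (U = 1.0, A_e = A_n). φR_n = 0.75 × 65 × 2.2656 = 110.4 kips.
Governing: min(296.9, 142.6, 110.4) = 110.4 kips → net-section rupture.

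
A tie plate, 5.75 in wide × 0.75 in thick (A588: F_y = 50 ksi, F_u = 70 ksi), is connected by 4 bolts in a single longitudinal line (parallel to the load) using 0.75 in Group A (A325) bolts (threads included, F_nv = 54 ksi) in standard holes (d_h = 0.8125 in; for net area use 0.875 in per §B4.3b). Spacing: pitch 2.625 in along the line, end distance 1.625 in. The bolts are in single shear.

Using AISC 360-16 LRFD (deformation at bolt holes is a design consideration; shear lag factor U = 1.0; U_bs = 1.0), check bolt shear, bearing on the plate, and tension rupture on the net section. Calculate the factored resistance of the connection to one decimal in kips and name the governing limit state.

Bolt shear: A_b = π(0.75)²/4 = 0.44179 in². φR_n = 0.75 × 54 × 0.44179 × 4 × 1 = 71.6 kips.
Bearing (0.75 in plate, F_u = 70 ksi): end bolts L_c = 1.625 − 0.8125/2 = 1.21875, R_n = min(1.2×1.21875×0.75×70, 2.4×0.75×0.75×70) = 76.781 kips/bolt; interior L_c = 2.625 − 0.8125 = 1.8125, R_n = 94.5 kips/bolt. φR_n = 0.75 × (1×76.781 + 3×94.5) = 270.2 kips.
Tension rupture (net): A_n = (5.75 − 1×0.875)×0.75 = 3.6563 in² (U = 1.0, A_e = A_n). φR_n = 0.75 × 70 × 3.6563 = 192.0 kips.
Governing: min(71.6, 270.2, 192.0) = 71.6 kips → bolt shear.

71.6 kips (bolt shear governs)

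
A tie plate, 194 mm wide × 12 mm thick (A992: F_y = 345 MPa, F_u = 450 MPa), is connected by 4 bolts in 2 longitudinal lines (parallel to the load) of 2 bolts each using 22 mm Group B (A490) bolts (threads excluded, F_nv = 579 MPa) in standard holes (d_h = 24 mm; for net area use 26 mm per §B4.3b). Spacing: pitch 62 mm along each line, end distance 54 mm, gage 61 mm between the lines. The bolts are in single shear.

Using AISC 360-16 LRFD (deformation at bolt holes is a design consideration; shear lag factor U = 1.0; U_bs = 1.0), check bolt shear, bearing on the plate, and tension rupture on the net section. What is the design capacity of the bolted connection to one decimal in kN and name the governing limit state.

Bolt shear: A_b = π(22)²/4 = 380.13 mm². φR_n = 0.75 × 579 × 380.13 × 4 × 1 = 660.3 kN.
Bearing (12 mm plate, F_u = 450 MPa): end bolts L_c = 54 − 24/2 = 42, R_n = min(1.2×42×12×450, 2.4×22×12×450) = 272.16 kN/bolt; interior L_c = 62 − 24 = 38, R_n = 246.24 kN/bolt. φR_n = 0.75 × (2×272.16 + 2×246.24) = 777.6 kN.
Tension rupture (net): A_n = (194 − 2×26)×12 = 1704 mm² (U = 1.0, A_e = A_n). φR_n = 0.75 × 450 × 1704 = 575.1 kN.
Governing: min(660.3, 777.6, 575.1) = 575.1 kN → net-section rupture.

575.1 kN (net-section rupture governs)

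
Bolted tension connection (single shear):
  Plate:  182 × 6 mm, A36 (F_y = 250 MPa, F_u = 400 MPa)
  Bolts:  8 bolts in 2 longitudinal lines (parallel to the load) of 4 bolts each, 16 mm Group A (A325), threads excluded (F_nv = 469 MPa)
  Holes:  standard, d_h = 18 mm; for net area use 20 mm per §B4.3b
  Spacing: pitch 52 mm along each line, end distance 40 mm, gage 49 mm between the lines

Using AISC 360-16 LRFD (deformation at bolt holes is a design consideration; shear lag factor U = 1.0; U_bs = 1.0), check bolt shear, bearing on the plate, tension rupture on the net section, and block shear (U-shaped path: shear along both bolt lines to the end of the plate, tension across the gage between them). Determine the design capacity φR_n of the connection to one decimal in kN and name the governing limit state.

255.6 kN (net-section rupture governs)

Bolt shear: A_b = π(16)²/4 = 201.06 mm². φR_n = 0.75 × 469 × 201.06 × 8 × 1 = 565.8 kN.
Bearing (6 mm plate, F_u = 400 MPa): end bolts L_c = 40 − 18/2 = 31, R_n = min(1.2×31×6×400, 2.4×16×6×400) = 89.28 kN/bolt; interior L_c = 52 − 18 = 34, R_n = 92.16 kN/bolt. φR_n = 0.75 × (2×89.28 + 6×92.16) = 548.6 kN.
Tension rupture (net): A_n = (182 − 2×20)×6 = 852 mm² (U = 1.0, A_e = A_n). φR_n = 0.75 × 400 × 852 = 255.6 kN.
Block shear: shear path 2×[40+3×52] = 2×196 mm, A_gv = 2352, A_nv = 2×(196 − 3.5×20)×6 = 1512 mm²; tension across gage: (49 − 1×20)×6 = 174 mm². R_n = min(0.6×400×1512, 0.6×250×2352) + 1.0×400×174 = min(362.88, 352.8) + 69.6 = 422.4 kN. φR_n = 0.75 × 422.4 = 316.8 kN.
Governing: min(565.8, 548.6, 255.6, 316.8) = 255.6 kN → net-section rupture.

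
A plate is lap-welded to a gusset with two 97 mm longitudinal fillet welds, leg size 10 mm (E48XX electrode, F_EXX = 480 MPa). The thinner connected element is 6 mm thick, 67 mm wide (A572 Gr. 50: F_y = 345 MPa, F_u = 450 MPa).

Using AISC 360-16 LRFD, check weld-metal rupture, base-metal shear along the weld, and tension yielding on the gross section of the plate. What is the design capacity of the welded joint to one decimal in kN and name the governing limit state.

Weld metal: throat = 0.707×10 = 7.07 mm, L = 2×97 = 194 mm. φR_n = 0.75 × 0.6 × 480 × 7.07 × 194 = 296.3 kN.
Base metal shear (6 mm plate): yield φR_n = 1.0×0.6×345×6×194 = 240.9 kN; rupture φR_n = 0.75×0.6×450×6×194 = 235.7 kN; take 235.7 kN (rupture).
Tension yield (gross): A_g = 67×6 = 402 mm². φR_n = 0.90 × 345 × 402 = 124.8 kN.
Governing: min(296.3, 235.7, 124.8) = 124.8 kN → gross-section yield.

124.8 kN (gross-section yield governs)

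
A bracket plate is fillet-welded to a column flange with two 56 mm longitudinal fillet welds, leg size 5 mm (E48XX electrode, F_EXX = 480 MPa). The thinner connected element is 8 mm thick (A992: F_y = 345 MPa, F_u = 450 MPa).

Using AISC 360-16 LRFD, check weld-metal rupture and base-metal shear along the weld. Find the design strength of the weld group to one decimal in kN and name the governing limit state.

85.5 kN (weld metal governs)

Weld metal: throat = 0.707×5 = 3.535 mm, L = 2×56 = 112 mm. φR_n = 0.75 × 0.6 × 480 × 3.535 × 112 = 85.5 kN.
Base metal shear (8 mm plate): yield φR_n = 1.0×0.6×345×8×112 = 185.5 kN; rupture φR_n = 0.75×0.6×450×8×112 = 181.4 kN; take 181.4 kN (rupture).
Governing: min(85.5, 181.4) = 85.5 kN → weld metal.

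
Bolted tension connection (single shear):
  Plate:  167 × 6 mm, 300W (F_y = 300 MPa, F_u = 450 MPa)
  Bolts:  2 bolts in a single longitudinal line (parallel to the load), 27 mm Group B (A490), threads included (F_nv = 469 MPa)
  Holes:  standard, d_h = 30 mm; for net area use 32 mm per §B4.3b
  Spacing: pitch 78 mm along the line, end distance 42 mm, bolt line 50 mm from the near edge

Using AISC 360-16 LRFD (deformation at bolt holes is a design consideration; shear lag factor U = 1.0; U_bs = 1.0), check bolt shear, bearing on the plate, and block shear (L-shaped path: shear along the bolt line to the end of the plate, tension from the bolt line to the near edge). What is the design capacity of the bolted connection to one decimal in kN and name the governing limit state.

Bolt shear: A_b = π(27)²/4 = 572.56 mm². φR_n = 0.75 × 469 × 572.56 × 2 × 1 = 402.8 kN.
Bearing (6 mm plate, F_u = 450 MPa): end bolts L_c = 42 − 30/2 = 27, R_n = min(1.2×27×6×450, 2.4×27×6×450) = 87.48 kN/bolt; interior L_c = 78 − 30 = 48, R_n = 155.52 kN/bolt. φR_n = 0.75 × (1×87.48 + 1×155.52) = 182.3 kN.
Block shear: shear path 1×[42+1×78] = 1×120 mm, A_gv = 720, A_nv = 1×(120 − 1.5×32)×6 = 432 mm²; tension to near edge: (50 − 0.5×32)×6 = 204 mm². R_n = min(0.6×450×432, 0.6×300×720) + 1.0×450×204 = min(116.64, 129.6) + 91.8 = 208.44 kN. φR_n = 0.75 × 208.44 = 156.3 kN.
Governing: min(402.8, 182.3, 156.3) = 156.3 kN → block shear.

156.3 kN (block shear governs)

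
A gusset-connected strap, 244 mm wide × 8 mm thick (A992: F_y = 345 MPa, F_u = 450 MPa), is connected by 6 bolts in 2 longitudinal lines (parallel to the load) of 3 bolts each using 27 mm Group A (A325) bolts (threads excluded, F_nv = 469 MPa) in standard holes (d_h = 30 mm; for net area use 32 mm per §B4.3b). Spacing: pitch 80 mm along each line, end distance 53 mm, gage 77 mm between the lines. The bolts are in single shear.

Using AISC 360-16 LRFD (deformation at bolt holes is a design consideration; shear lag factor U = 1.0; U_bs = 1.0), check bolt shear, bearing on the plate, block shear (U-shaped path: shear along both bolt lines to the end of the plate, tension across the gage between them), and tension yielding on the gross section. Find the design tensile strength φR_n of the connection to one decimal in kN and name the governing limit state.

Bolt shear: A_b = π(27)²/4 = 572.56 mm². φR_n = 0.75 × 469 × 572.56 × 6 × 1 = 1208.4 kN.
Bearing (8 mm plate, F_u = 450 MPa): end bolts L_c = 53 − 30/2 = 38, R_n = min(1.2×38×8×450, 2.4×27×8×450) = 164.16 kN/bolt; interior L_c = 80 − 30 = 50, R_n = 216 kN/bolt. φR_n = 0.75 × (2×164.16 + 4×216) = 894.2 kN.
Block shear: shear path 2×[53+2×80] = 2×213 mm, A_gv = 3408, A_nv = 2×(213 − 2.5×32)×8 = 2128 mm²; tension across gage: (77 − 1×32)×8 = 360 mm². R_n = min(0.6×450×2128, 0.6×345×3408) + 1.0×450×360 = min(574.56, 705.46) + 162 = 736.56 kN. φR_n = 0.75 × 736.56 = 552.4 kN.
Tension yield (gross): A_g = 244×8 = 1952 mm². φR_n = 0.90 × 345 × 1952 = 606.1 kN.
Governing: min(1208.4, 894.2, 552.4, 606.1) = 552.4 kN → block shear.

552.4 kN (block shear governs)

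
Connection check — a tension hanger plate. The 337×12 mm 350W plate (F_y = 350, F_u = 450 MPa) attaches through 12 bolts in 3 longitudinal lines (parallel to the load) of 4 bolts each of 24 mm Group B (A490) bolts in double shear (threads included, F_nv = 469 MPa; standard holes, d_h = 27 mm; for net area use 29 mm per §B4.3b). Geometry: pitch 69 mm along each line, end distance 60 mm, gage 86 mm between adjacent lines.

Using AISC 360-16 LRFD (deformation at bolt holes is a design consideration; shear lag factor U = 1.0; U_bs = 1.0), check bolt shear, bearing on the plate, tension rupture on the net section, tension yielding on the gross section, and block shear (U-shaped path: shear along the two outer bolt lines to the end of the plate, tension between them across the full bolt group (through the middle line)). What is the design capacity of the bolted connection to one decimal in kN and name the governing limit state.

Bolt shear: A_b = π(24)²/4 = 452.39 mm². φR_n = 0.75 × 469 × 452.39 × 12 × 2 = 3819.1 kN.
Bearing (12 mm plate, F_u = 450 MPa): end bolts L_c = 60 − 27/2 = 46.5, R_n = min(1.2×46.5×12×450, 2.4×24×12×450) = 301.32 kN/bolt; interior L_c = 69 − 27 = 42, R_n = 272.16 kN/bolt. φR_n = 0.75 × (3×301.32 + 9×272.16) = 2515.1 kN.
Tension rupture (net): A_n = (337 − 3×29)×12 = 3000 mm² (U = 1.0, A_e = A_n). φR_n = 0.75 × 450 × 3000 = 1012.5 kN.
Tension yield (gross): A_g = 337×12 = 4044 mm². φR_n = 0.90 × 350 × 4044 = 1273.9 kN.
Block shear: shear path 2×[60+3×69] = 2×267 mm, A_gv = 6408, A_nv = 2×(267 − 3.5×29)×12 = 3972 mm²; tension across gage: (172 − 2×29)×12 = 1368 mm². R_n = min(0.6×450×3972, 0.6×350×6408) + 1.0×450×1368 = min(1072.4, 1345.7) + 615.6 = 1688 kN. φR_n = 0.75 × 1688 = 1266.0 kN.
Governing: min(3819.1, 2515.1, 1012.5, 1273.9, 1266.0) = 1012.5 kN → net-section rupture.

1012.5 kN (net-section rupture governs)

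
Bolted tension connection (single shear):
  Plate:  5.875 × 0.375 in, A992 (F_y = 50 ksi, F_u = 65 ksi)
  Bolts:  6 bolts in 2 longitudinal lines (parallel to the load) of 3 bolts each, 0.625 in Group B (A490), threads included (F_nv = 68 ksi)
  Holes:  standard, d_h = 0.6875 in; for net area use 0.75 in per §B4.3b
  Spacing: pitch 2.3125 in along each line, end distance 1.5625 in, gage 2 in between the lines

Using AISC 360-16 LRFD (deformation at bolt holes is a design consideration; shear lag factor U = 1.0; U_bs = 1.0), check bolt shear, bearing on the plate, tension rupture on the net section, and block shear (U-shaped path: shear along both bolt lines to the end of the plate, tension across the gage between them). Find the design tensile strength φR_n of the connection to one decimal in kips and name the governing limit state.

Bolt shear: A_b = π(0.625)²/4 = 0.3068 in². φR_n = 0.75 × 68 × 0.3068 × 6 × 1 = 93.9 kips.
Bearing (0.375 in plate, F_u = 65 ksi): end bolts L_c = 1.5625 − 0.6875/2 = 1.21875, R_n = min(1.2×1.21875×0.375×65, 2.4×0.625×0.375×65) = 35.648 kips/bolt; interior L_c = 2.3125 − 0.6875 = 1.625, R_n = 36.563 kips/bolt. φR_n = 0.75 × (2×35.648 + 4×36.563) = 163.2 kips.
Tension rupture (net): A_n = (5.875 − 2×0.75)×0.375 = 1.6406 in² (U = 1.0, A_e = A_n). φR_n = 0.75 × 65 × 1.6406 = 80.0 kips.
Block shear: shear path 2×[1.5625+2×2.3125] = 2×6.1875 in, A_gv = 4.6406, A_nv = 2×(6.1875 − 2.5×0.75)×0.375 = 3.2344 in²; tension across gage: (2 − 1×0.75)×0.375 = 0.46875 in². R_n = min(0.6×65×3.2344, 0.6×50×4.6406) + 1.0×65×0.46875 = min(126.14, 139.22) + 30.469 = 156.61 kips. φR_n = 0.75 × 156.61 = 117.5 kips.
Governing: min(93.9, 163.2, 80.0, 117.5) = 80.0 kips → net-section rupture.

80.0 kips (net-section rupture governs)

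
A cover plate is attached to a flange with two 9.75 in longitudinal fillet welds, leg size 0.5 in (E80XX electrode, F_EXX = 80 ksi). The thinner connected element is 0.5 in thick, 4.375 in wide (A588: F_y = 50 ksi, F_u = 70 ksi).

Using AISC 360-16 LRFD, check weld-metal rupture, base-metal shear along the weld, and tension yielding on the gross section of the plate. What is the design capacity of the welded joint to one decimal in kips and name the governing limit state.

Weld metal: throat = 0.707×0.5 = 0.3535 in, L = 2×9.75 = 19.5 in. φR_n = 0.75 × 0.6 × 80 × 0.3535 × 19.5 = 248.2 kips.
Base metal shear (0.5 in plate): yield φR_n = 1.0×0.6×50×0.5×19.5 = 292.5 kips; rupture φR_n = 0.75×0.6×70×0.5×19.5 = 307.1 kips; take 292.5 kips (yield).
Tension yield (gross): A_g = 4.375×0.5 = 2.1875 in². φR_n = 0.90 × 50 × 2.1875 = 98.4 kips.
Governing: min(248.2, 292.5, 98.4) = 98.4 kips → gross-section yield.

98.4 kips (gross-section yield governs)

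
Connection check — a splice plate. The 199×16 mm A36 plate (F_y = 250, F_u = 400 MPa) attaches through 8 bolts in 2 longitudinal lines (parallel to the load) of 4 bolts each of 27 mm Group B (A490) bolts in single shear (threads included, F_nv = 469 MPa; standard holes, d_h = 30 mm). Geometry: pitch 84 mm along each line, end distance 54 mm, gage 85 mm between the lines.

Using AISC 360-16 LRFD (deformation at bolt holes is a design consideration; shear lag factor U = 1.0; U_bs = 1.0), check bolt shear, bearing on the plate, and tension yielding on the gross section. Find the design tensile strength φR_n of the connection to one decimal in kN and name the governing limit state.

716.4 kN (gross-section yield governs)

Bolt shear: A_b = π(27)²/4 = 572.56 mm². φR_n = 0.75 × 469 × 572.56 × 8 × 1 = 1611.2 kN.
Bearing (16 mm plate, F_u = 400 MPa): end bolts L_c = 54 − 30/2 = 39, R_n = min(1.2×39×16×400, 2.4×27×16×400) = 299.52 kN/bolt; interior L_c = 84 − 30 = 54, R_n = 414.72 kN/bolt. φR_n = 0.75 × (2×299.52 + 6×414.72) = 2315.5 kN.
Tension yield (gross): A_g = 199×16 = 3184 mm². φR_n = 0.90 × 250 × 3184 = 716.4 kN.
Governing: min(1611.2, 2315.5, 716.4) = 716.4 kN → gross-section yield.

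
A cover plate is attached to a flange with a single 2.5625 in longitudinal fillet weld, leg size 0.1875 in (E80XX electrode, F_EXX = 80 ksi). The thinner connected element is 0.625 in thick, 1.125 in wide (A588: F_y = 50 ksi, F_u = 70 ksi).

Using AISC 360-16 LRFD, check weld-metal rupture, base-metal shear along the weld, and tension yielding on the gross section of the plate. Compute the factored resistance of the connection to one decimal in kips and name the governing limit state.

12.2 kips (weld metal governs)

Weld metal: throat = 0.707×0.1875 = 0.13256 in, L = 2.5625 in. φR_n = 0.75 × 0.6 × 80 × 0.13256 × 2.5625 = 12.2 kips.
Base metal shear (0.625 in plate): yield φR_n = 1.0×0.6×50×0.625×2.5625 = 48.0 kips; rupture φR_n = 0.75×0.6×70×0.625×2.5625 = 50.4 kips; take 48.0 kips (yield).
Tension yield (gross): A_g = 1.125×0.625 = 0.70313 in². φR_n = 0.90 × 50 × 0.70313 = 31.6 kips.
Governing: min(12.2, 48.0, 31.6) = 12.2 kips → weld metal.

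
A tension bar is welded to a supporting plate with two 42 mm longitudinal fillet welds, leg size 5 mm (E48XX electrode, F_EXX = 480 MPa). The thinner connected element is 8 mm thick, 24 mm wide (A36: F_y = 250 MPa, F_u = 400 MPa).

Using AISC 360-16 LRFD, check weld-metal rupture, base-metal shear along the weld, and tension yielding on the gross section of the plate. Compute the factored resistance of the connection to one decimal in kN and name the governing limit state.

43.2 kN (gross-section yield governs)

Weld metal: throat = 0.707×5 = 3.535 mm, L = 2×42 = 84 mm. φR_n = 0.75 × 0.6 × 480 × 3.535 × 84 = 64.1 kN.
Base metal shear (8 mm plate): yield φR_n = 1.0×0.6×250×8×84 = 100.8 kN; rupture φR_n = 0.75×0.6×400×8×84 = 121.0 kN; take 100.8 kN (yield).
Tension yield (gross): A_g = 24×8 = 192 mm². φR_n = 0.90 × 250 × 192 = 43.2 kN.
Governing: min(64.1, 100.8, 43.2) = 43.2 kN → gross-section yield.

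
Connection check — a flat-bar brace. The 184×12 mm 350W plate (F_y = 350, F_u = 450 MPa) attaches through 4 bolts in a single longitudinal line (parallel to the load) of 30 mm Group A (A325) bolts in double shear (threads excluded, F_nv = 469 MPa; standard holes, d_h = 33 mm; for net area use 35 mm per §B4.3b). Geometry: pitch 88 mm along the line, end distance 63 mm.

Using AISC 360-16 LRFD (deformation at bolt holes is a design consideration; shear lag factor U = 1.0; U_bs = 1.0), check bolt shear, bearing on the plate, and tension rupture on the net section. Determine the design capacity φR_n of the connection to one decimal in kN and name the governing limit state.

603.5 kN (net-section rupture governs)

Bolt shear: A_b = π(30)²/4 = 706.86 mm². φR_n = 0.75 × 469 × 706.86 × 4 × 2 = 1989.1 kN.
Bearing (12 mm plate, F_u = 450 MPa): end bolts L_c = 63 − 33/2 = 46.5, R_n = min(1.2×46.5×12×450, 2.4×30×12×450) = 301.32 kN/bolt; interior L_c = 88 − 33 = 55, R_n = 356.4 kN/bolt. φR_n = 0.75 × (1×301.32 + 3×356.4) = 1027.9 kN.
Tension rupture (net): A_n = (184 − 1×35)×12 = 1788 mm² (U = 1.0, A_e = A_n). φR_n = 0.75 × 450 × 1788 = 603.5 kN.
Governing: min(1989.1, 1027.9, 603.5) = 603.5 kN → net-section rupture.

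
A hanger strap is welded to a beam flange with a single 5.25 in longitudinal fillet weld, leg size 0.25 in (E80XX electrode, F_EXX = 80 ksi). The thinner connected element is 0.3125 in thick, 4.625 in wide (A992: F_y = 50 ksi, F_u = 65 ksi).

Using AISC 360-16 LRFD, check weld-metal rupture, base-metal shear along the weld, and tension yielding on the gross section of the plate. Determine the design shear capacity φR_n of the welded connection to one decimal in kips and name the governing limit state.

33.4 kips (weld metal governs)

Weld metal: throat = 0.707×0.25 = 0.17675 in, L = 5.25 in. φR_n = 0.75 × 0.6 × 80 × 0.17675 × 5.25 = 33.4 kips.
Base metal shear (0.3125 in plate): yield φR_n = 1.0×0.6×50×0.3125×5.25 = 49.2 kips; rupture φR_n = 0.75×0.6×65×0.3125×5.25 = 48.0 kips; take 48.0 kips (rupture).
Tension yield (gross): A_g = 4.625×0.3125 = 1.4453 in². φR_n = 0.90 × 50 × 1.4453 = 65.0 kips.
Governing: min(33.4, 48.0, 65.0) = 33.4 kips → weld metal.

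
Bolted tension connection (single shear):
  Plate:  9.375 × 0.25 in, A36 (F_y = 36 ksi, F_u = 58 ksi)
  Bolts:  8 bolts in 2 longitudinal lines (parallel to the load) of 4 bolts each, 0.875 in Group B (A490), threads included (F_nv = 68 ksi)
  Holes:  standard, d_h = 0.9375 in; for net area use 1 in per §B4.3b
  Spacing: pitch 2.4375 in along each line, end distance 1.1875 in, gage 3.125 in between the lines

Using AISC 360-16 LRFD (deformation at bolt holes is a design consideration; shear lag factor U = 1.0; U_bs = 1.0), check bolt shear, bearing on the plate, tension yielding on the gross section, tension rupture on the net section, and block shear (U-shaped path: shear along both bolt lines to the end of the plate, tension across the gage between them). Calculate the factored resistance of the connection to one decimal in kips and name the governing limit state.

75.9 kips (gross-section yield governs)

Bolt shear: A_b = π(0.875)²/4 = 0.60132 in². φR_n = 0.75 × 68 × 0.60132 × 8 × 1 = 245.3 kips.
Bearing (0.25 in plate, F_u = 58 ksi): end bolts L_c = 1.1875 − 0.9375/2 = 0.71875, R_n = min(1.2×0.71875×0.25×58, 2.4×0.875×0.25×58) = 12.506 kips/bolt; interior L_c = 2.4375 − 0.9375 = 1.5, R_n = 26.1 kips/bolt. φR_n = 0.75 × (2×12.506 + 6×26.1) = 136.2 kips.
Tension yield (gross): A_g = 9.375×0.25 = 2.3438 in². φR_n = 0.90 × 36 × 2.3438 = 75.9 kips.
Tension rupture (net): A_n = (9.375 − 2×1)×0.25 = 1.8438 in² (U = 1.0, A_e = A_n). φR_n = 0.75 × 58 × 1.8438 = 80.2 kips.
Block shear: shear path 2×[1.1875+3×2.4375] = 2×8.5 in, A_gv = 4.25, A_nv = 2×(8.5 − 3.5×1)×0.25 = 2.5 in²; tension across gage: (3.125 − 1×1)×0.25 = 0.53125 in². R_n = min(0.6×58×2.5, 0.6×36×4.25) + 1.0×58×0.53125 = min(87, 91.8) + 30.813 = 117.81 kips. φR_n = 0.75 × 117.81 = 88.4 kips.
Governing: min(245.3, 136.2, 75.9, 80.2, 88.4) = 75.9 kips → gross-section yield.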